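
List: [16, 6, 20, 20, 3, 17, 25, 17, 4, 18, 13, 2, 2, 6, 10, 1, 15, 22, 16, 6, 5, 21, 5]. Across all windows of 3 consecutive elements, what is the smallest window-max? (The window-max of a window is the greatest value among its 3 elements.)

Each size-3 window and its max:
[16, 6, 20] → max 20
[6, 20, 20] → max 20
[20, 20, 3] → max 20
[20, 3, 17] → max 20
[3, 17, 25] → max 25
[17, 25, 17] → max 25
[25, 17, 4] → max 25
[17, 4, 18] → max 18
[4, 18, 13] → max 18
[18, 13, 2] → max 18
[13, 2, 2] → max 13
[2, 2, 6] → max 6
[2, 6, 10] → max 10
[6, 10, 1] → max 10
[10, 1, 15] → max 15
[1, 15, 22] → max 22
[15, 22, 16] → max 22
[22, 16, 6] → max 22
[16, 6, 5] → max 16
[6, 5, 21] → max 21
[5, 21, 5] → max 21
Smallest of these is 6.

6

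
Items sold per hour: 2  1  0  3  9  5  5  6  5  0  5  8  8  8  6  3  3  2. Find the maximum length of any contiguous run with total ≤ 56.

12

add 2: [2] sum 2, len 1
add 1: [2, 1] sum 3, len 2
add 0: [2, 1, 0] sum 3, len 3
add 3: [2, 1, 0, 3] sum 6, len 4
add 9: [2, 1, 0, 3, 9] sum 15, len 5
add 5: [2, 1, 0, 3, 9, 5] sum 20, len 6
add 5: [2, 1, 0, 3, 9, 5, 5] sum 25, len 7
add 6: [2, 1, 0, 3, 9, 5, 5, 6] sum 31, len 8
add 5: [2, 1, 0, 3, 9, 5, 5, 6, 5] sum 36, len 9
add 0: [2, 1, 0, 3, 9, 5, 5, 6, 5, 0] sum 36, len 10
add 5: [2, 1, 0, 3, 9, 5, 5, 6, 5, 0, 5] sum 41, len 11
add 8: [2, 1, 0, 3, 9, 5, 5, 6, 5, 0, 5, 8] sum 49, len 12
add 8: [1, 0, 3, 9, 5, 5, 6, 5, 0, 5, 8, 8] sum 55, len 12
add 8: [5, 5, 6, 5, 0, 5, 8, 8, 8] sum 50, len 9
add 6: [5, 5, 6, 5, 0, 5, 8, 8, 8, 6] sum 56, len 10
add 3: [5, 6, 5, 0, 5, 8, 8, 8, 6, 3] sum 54, len 10
add 3: [6, 5, 0, 5, 8, 8, 8, 6, 3, 3] sum 52, len 10
add 2: [6, 5, 0, 5, 8, 8, 8, 6, 3, 3, 2] sum 54, len 11
Longest length seen: 12.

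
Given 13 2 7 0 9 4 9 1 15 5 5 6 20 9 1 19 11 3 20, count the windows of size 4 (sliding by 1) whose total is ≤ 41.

14

[13, 2, 7, 0] → sum 22  ≤ 41 ✓
[2, 7, 0, 9] → sum 18  ≤ 41 ✓
[7, 0, 9, 4] → sum 20  ≤ 41 ✓
[0, 9, 4, 9] → sum 22  ≤ 41 ✓
[9, 4, 9, 1] → sum 23  ≤ 41 ✓
[4, 9, 1, 15] → sum 29  ≤ 41 ✓
[9, 1, 15, 5] → sum 30  ≤ 41 ✓
[1, 15, 5, 5] → sum 26  ≤ 41 ✓
[15, 5, 5, 6] → sum 31  ≤ 41 ✓
[5, 5, 6, 20] → sum 36  ≤ 41 ✓
[5, 6, 20, 9] → sum 40  ≤ 41 ✓
[6, 20, 9, 1] → sum 36  ≤ 41 ✓
[20, 9, 1, 19] → sum 49
[9, 1, 19, 11] → sum 40  ≤ 41 ✓
[1, 19, 11, 3] → sum 34  ≤ 41 ✓
[19, 11, 3, 20] → sum 53
14 windows satisfy the condition.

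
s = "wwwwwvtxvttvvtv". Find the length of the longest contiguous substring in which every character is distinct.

add w: [w] len 1
add w (repeat w, move left end past it): [w] len 1
add w (repeat w, move left end past it): [w] len 1
add w (repeat w, move left end past it): [w] len 1
add w (repeat w, move left end past it): [w] len 1
add v: [w, v] len 2
add t: [w, v, t] len 3
add x: [w, v, t, x] len 4
add v (repeat v, move left end past it): [t, x, v] len 3
add t (repeat t, move left end past it): [x, v, t] len 3
add t (repeat t, move left end past it): [t] len 1
add v: [t, v] len 2
add v (repeat v, move left end past it): [v] len 1
add t: [v, t] len 2
add v (repeat v, move left end past it): [t, v] len 2
Longest all-distinct length: 4.

4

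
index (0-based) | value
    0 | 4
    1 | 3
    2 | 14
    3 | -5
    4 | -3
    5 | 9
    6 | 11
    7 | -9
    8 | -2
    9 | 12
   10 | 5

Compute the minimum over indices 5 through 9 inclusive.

Elements at indices 5..9: 9, 11, -9, -2, 12
min(9, 11, -9, -2, 12) = -9

-9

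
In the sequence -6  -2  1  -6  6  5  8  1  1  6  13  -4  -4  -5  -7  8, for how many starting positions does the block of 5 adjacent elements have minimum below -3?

[-6, -2, 1, -6, 6] → min -6  < -3 ✓
[-2, 1, -6, 6, 5] → min -6  < -3 ✓
[1, -6, 6, 5, 8] → min -6  < -3 ✓
[-6, 6, 5, 8, 1] → min -6  < -3 ✓
[6, 5, 8, 1, 1] → min 1
[5, 8, 1, 1, 6] → min 1
[8, 1, 1, 6, 13] → min 1
[1, 1, 6, 13, -4] → min -4  < -3 ✓
[1, 6, 13, -4, -4] → min -4  < -3 ✓
[6, 13, -4, -4, -5] → min -5  < -3 ✓
[13, -4, -4, -5, -7] → min -7  < -3 ✓
[-4, -4, -5, -7, 8] → min -7  < -3 ✓
9 windows satisfy the condition.

9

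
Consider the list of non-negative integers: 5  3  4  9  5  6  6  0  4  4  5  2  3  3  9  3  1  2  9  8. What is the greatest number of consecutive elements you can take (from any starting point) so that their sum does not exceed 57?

14

[5] sum 5 len 1
[5, 3] sum 8 len 2
[5, 3, 4] sum 12 len 3
[5, 3, 4, 9] sum 21 len 4
[5, 3, 4, 9, 5] sum 26 len 5
[5, 3, 4, 9, 5, 6] sum 32 len 6
[5, 3, 4, 9, 5, 6, 6] sum 38 len 7
[5, 3, 4, 9, 5, 6, 6, 0] sum 38 len 8
[5, 3, 4, 9, 5, 6, 6, 0, 4] sum 42 len 9
[5, 3, 4, 9, 5, 6, 6, 0, 4, 4] sum 46 len 10
[5, 3, 4, 9, 5, 6, 6, 0, 4, 4, 5] sum 51 len 11
[5, 3, 4, 9, 5, 6, 6, 0, 4, 4, 5, 2] sum 53 len 12
[5, 3, 4, 9, 5, 6, 6, 0, 4, 4, 5, 2, 3] sum 56 len 13
[3, 4, 9, 5, 6, 6, 0, 4, 4, 5, 2, 3, 3] sum 54 len 13
[9, 5, 6, 6, 0, 4, 4, 5, 2, 3, 3, 9] sum 56 len 12
[5, 6, 6, 0, 4, 4, 5, 2, 3, 3, 9, 3] sum 50 len 12
[5, 6, 6, 0, 4, 4, 5, 2, 3, 3, 9, 3, 1] sum 51 len 13
[5, 6, 6, 0, 4, 4, 5, 2, 3, 3, 9, 3, 1, 2] sum 53 len 14
[6, 6, 0, 4, 4, 5, 2, 3, 3, 9, 3, 1, 2, 9] sum 57 len 14
[0, 4, 4, 5, 2, 3, 3, 9, 3, 1, 2, 9, 8] sum 53 len 13
Longest length seen: 14.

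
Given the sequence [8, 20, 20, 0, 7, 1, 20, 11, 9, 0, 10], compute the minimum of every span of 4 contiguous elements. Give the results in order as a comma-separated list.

(8, 20, 20, 0) → min 0
(20, 20, 0, 7) → min 0
(20, 0, 7, 1) → min 0
(0, 7, 1, 20) → min 0
(7, 1, 20, 11) → min 1
(1, 20, 11, 9) → min 1
(20, 11, 9, 0) → min 0
(11, 9, 0, 10) → min 0

0, 0, 0, 0, 1, 1, 0, 0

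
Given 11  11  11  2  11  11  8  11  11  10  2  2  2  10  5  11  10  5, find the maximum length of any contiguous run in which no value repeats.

[11] len 1
[11] len 1
[11] len 1
[11, 2] len 2
[2, 11] len 2
[11] len 1
[11, 8] len 2
[8, 11] len 2
[11] len 1
[11, 10] len 2
[11, 10, 2] len 3
[2] len 1
[2] len 1
[2, 10] len 2
[2, 10, 5] len 3
[2, 10, 5, 11] len 4
[5, 11, 10] len 3
[11, 10, 5] len 3
Longest all-distinct length: 4.

4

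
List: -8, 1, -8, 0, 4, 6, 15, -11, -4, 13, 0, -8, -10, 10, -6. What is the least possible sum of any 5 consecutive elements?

[-8, 1, -8, 0, 4] → sum -11
[1, -8, 0, 4, 6] → sum 3
[-8, 0, 4, 6, 15] → sum 17
[0, 4, 6, 15, -11] → sum 14
[4, 6, 15, -11, -4] → sum 10
[6, 15, -11, -4, 13] → sum 19
[15, -11, -4, 13, 0] → sum 13
[-11, -4, 13, 0, -8] → sum -10
[-4, 13, 0, -8, -10] → sum -9
[13, 0, -8, -10, 10] → sum 5
[0, -8, -10, 10, -6] → sum -14
Least of these is -14.

-14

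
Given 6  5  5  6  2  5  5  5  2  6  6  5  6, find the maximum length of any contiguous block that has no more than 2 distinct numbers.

5

add 6: window [6] (1 distinct), len 1
add 5: window [6, 5] (2 distinct), len 2
add 5: window [6, 5, 5] (2 distinct), len 3
add 6: window [6, 5, 5, 6] (2 distinct), len 4
add 2: window [6, 2] (2 distinct), len 2
add 5: window [2, 5] (2 distinct), len 2
add 5: window [2, 5, 5] (2 distinct), len 3
add 5: window [2, 5, 5, 5] (2 distinct), len 4
add 2: window [2, 5, 5, 5, 2] (2 distinct), len 5
add 6: window [2, 6] (2 distinct), len 2
add 6: window [2, 6, 6] (2 distinct), len 3
add 5: window [6, 6, 5] (2 distinct), len 3
add 6: window [6, 6, 5, 6] (2 distinct), len 4
Longest length with ≤2 distinct: 5.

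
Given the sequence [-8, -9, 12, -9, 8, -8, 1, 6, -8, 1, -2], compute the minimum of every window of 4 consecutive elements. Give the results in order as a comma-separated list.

-9, -9, -9, -9, -8, -8, -8, -8

-8 -9 12 -9 → min -9
-9 12 -9 8 → min -9
12 -9 8 -8 → min -9
-9 8 -8 1 → min -9
8 -8 1 6 → min -8
-8 1 6 -8 → min -8
1 6 -8 1 → min -8
6 -8 1 -2 → min -8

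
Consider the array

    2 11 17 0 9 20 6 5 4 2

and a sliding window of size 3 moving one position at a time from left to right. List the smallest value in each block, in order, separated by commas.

Sliding a size-3 window across the 10 values:
2 11 17 → min 2
11 17 0 → min 0
17 0 9 → min 0
0 9 20 → min 0
9 20 6 → min 6
20 6 5 → min 5
6 5 4 → min 4
5 4 2 → min 2

2, 0, 0, 0, 6, 5, 4, 2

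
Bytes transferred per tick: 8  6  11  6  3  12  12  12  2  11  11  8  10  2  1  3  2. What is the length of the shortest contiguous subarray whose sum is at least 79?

9

add 8: running sum 8 < 79
add 6: running sum 14 < 79
add 11: running sum 25 < 79
add 6: running sum 31 < 79
add 3: running sum 34 < 79
add 12: running sum 46 < 79
add 12: running sum 58 < 79
add 12: running sum 70 < 79
add 2: running sum 72 < 79
end 9: [8, 6, 11, 6, 3, 12, 12, 12, 2, 11] sum 83, len 10
end 10: [11, 6, 3, 12, 12, 12, 2, 11, 11] sum 80, len 9
end 11: [11, 6, 3, 12, 12, 12, 2, 11, 11, 8] sum 88, len 10
end 12: [3, 12, 12, 12, 2, 11, 11, 8, 10] sum 81, len 9
end 13: [12, 12, 12, 2, 11, 11, 8, 10, 2] sum 80, len 9
end 14: [12, 12, 12, 2, 11, 11, 8, 10, 2, 1] sum 81, len 10
end 15: [12, 12, 12, 2, 11, 11, 8, 10, 2, 1, 3] sum 84, len 11
end 16: [12, 12, 12, 2, 11, 11, 8, 10, 2, 1, 3, 2] sum 86, len 12
Shortest qualifying length: 9.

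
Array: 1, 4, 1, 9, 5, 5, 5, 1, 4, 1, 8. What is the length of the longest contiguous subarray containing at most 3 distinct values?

6

add 1: window [1] (1 distinct), len 1
add 4: window [1, 4] (2 distinct), len 2
add 1: window [1, 4, 1] (2 distinct), len 3
add 9: window [1, 4, 1, 9] (3 distinct), len 4
add 5: window [1, 9, 5] (3 distinct), len 3
add 5: window [1, 9, 5, 5] (3 distinct), len 4
add 5: window [1, 9, 5, 5, 5] (3 distinct), len 5
add 1: window [1, 9, 5, 5, 5, 1] (3 distinct), len 6
add 4: window [5, 5, 5, 1, 4] (3 distinct), len 5
add 1: window [5, 5, 5, 1, 4, 1] (3 distinct), len 6
add 8: window [1, 4, 1, 8] (3 distinct), len 4
Longest length with ≤3 distinct: 6.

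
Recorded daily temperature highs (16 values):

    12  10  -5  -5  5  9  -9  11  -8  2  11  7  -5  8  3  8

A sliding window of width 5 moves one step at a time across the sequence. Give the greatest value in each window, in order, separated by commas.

12, 10, 9, 11, 11, 11, 11, 11, 11, 11, 11, 8

Sliding a size-5 window across the 16 values:
[12, 10, -5, -5, 5] → max 12
[10, -5, -5, 5, 9] → max 10
[-5, -5, 5, 9, -9] → max 9
[-5, 5, 9, -9, 11] → max 11
[5, 9, -9, 11, -8] → max 11
[9, -9, 11, -8, 2] → max 11
[-9, 11, -8, 2, 11] → max 11
[11, -8, 2, 11, 7] → max 11
[-8, 2, 11, 7, -5] → max 11
[2, 11, 7, -5, 8] → max 11
[11, 7, -5, 8, 3] → max 11
[7, -5, 8, 3, 8] → max 8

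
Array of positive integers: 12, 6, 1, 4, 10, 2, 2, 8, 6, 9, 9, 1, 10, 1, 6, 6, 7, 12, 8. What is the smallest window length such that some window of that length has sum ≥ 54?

9

add 12: running sum 12 < 54
add 6: running sum 18 < 54
add 1: running sum 19 < 54
add 4: running sum 23 < 54
add 10: running sum 33 < 54
add 2: running sum 35 < 54
add 2: running sum 37 < 54
add 8: running sum 45 < 54
add 6: running sum 51 < 54
add 9: shortest ending here [12, 6, 1, 4, 10, 2, 2, 8, 6, 9] sum 60, len 10
add 9: shortest ending here [6, 1, 4, 10, 2, 2, 8, 6, 9, 9] sum 57, len 10
add 1: shortest ending here [6, 1, 4, 10, 2, 2, 8, 6, 9, 9, 1] sum 58, len 11
add 10: shortest ending here [10, 2, 2, 8, 6, 9, 9, 1, 10] sum 57, len 9
add 1: shortest ending here [10, 2, 2, 8, 6, 9, 9, 1, 10, 1] sum 58, len 10
add 6: shortest ending here [2, 2, 8, 6, 9, 9, 1, 10, 1, 6] sum 54, len 10
add 6: shortest ending here [8, 6, 9, 9, 1, 10, 1, 6, 6] sum 56, len 9
add 7: shortest ending here [6, 9, 9, 1, 10, 1, 6, 6, 7] sum 55, len 9
add 12: shortest ending here [9, 9, 1, 10, 1, 6, 6, 7, 12] sum 61, len 9
add 8: shortest ending here [9, 1, 10, 1, 6, 6, 7, 12, 8] sum 60, len 9
Shortest qualifying length: 9.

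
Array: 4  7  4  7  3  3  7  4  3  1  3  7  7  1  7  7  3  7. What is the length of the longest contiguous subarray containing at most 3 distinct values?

add 4: window [4] (1 distinct), len 1
add 7: window [4, 7] (2 distinct), len 2
add 4: window [4, 7, 4] (2 distinct), len 3
add 7: window [4, 7, 4, 7] (2 distinct), len 4
add 3: window [4, 7, 4, 7, 3] (3 distinct), len 5
add 3: window [4, 7, 4, 7, 3, 3] (3 distinct), len 6
add 7: window [4, 7, 4, 7, 3, 3, 7] (3 distinct), len 7
add 4: window [4, 7, 4, 7, 3, 3, 7, 4] (3 distinct), len 8
add 3: window [4, 7, 4, 7, 3, 3, 7, 4, 3] (3 distinct), len 9
add 1: window [4, 3, 1] (3 distinct), len 3
add 3: window [4, 3, 1, 3] (3 distinct), len 4
add 7: window [3, 1, 3, 7] (3 distinct), len 4
add 7: window [3, 1, 3, 7, 7] (3 distinct), len 5
add 1: window [3, 1, 3, 7, 7, 1] (3 distinct), len 6
add 7: window [3, 1, 3, 7, 7, 1, 7] (3 distinct), len 7
add 7: window [3, 1, 3, 7, 7, 1, 7, 7] (3 distinct), len 8
add 3: window [3, 1, 3, 7, 7, 1, 7, 7, 3] (3 distinct), len 9
add 7: window [3, 1, 3, 7, 7, 1, 7, 7, 3, 7] (3 distinct), len 10
Longest length with ≤3 distinct: 10.

10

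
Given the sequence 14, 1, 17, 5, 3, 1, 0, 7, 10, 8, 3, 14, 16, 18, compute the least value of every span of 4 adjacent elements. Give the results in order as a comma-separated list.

Sliding a size-4 window across the 14 values:
(14, 1, 17, 5) → min 1
(1, 17, 5, 3) → min 1
(17, 5, 3, 1) → min 1
(5, 3, 1, 0) → min 0
(3, 1, 0, 7) → min 0
(1, 0, 7, 10) → min 0
(0, 7, 10, 8) → min 0
(7, 10, 8, 3) → min 3
(10, 8, 3, 14) → min 3
(8, 3, 14, 16) → min 3
(3, 14, 16, 18) → min 3

1, 1, 1, 0, 0, 0, 0, 3, 3, 3, 3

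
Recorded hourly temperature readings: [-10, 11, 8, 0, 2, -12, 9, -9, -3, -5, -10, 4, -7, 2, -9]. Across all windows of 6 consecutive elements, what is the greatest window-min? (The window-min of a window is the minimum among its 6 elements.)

[-10, 11, 8, 0, 2, -12] → min -12
[11, 8, 0, 2, -12, 9] → min -12
[8, 0, 2, -12, 9, -9] → min -12
[0, 2, -12, 9, -9, -3] → min -12
[2, -12, 9, -9, -3, -5] → min -12
[-12, 9, -9, -3, -5, -10] → min -12
[9, -9, -3, -5, -10, 4] → min -10
[-9, -3, -5, -10, 4, -7] → min -10
[-3, -5, -10, 4, -7, 2] → min -10
[-5, -10, 4, -7, 2, -9] → min -10
Greatest of these is -10.

-10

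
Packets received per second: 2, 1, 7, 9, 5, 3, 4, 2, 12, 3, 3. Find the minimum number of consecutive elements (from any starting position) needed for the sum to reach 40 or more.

7

Extend right; whenever the sum reaches 40, record the length and shrink from the left:
add 2: running sum 2 < 40
add 1: running sum 3 < 40
add 7: running sum 10 < 40
add 9: running sum 19 < 40
add 5: running sum 24 < 40
add 3: running sum 27 < 40
add 4: running sum 31 < 40
add 2: running sum 33 < 40
add 12: shortest ending here [7, 9, 5, 3, 4, 2, 12] sum 42, len 7
add 3: shortest ending here [7, 9, 5, 3, 4, 2, 12, 3] sum 45, len 8
add 3: shortest ending here [9, 5, 3, 4, 2, 12, 3, 3] sum 41, len 8
Shortest qualifying length: 7.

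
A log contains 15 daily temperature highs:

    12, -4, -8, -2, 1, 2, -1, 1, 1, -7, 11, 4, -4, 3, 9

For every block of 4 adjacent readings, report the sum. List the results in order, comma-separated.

[12, -4, -8, -2] → sum -2
[-4, -8, -2, 1] → sum -13
[-8, -2, 1, 2] → sum -7
[-2, 1, 2, -1] → sum 0
[1, 2, -1, 1] → sum 3
[2, -1, 1, 1] → sum 3
[-1, 1, 1, -7] → sum -6
[1, 1, -7, 11] → sum 6
[1, -7, 11, 4] → sum 9
[-7, 11, 4, -4] → sum 4
[11, 4, -4, 3] → sum 14
[4, -4, 3, 9] → sum 12

-2, -13, -7, 0, 3, 3, -6, 6, 9, 4, 14, 12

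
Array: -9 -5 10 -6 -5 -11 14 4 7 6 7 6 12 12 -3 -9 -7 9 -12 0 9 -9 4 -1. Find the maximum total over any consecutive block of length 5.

43

-9 -5 10 -6 -5 → sum -15
-5 10 -6 -5 -11 → sum -17
10 -6 -5 -11 14 → sum 2
-6 -5 -11 14 4 → sum -4
-5 -11 14 4 7 → sum 9
-11 14 4 7 6 → sum 20
14 4 7 6 7 → sum 38
4 7 6 7 6 → sum 30
7 6 7 6 12 → sum 38
6 7 6 12 12 → sum 43
7 6 12 12 -3 → sum 34
6 12 12 -3 -9 → sum 18
12 12 -3 -9 -7 → sum 5
12 -3 -9 -7 9 → sum 2
-3 -9 -7 9 -12 → sum -22
-9 -7 9 -12 0 → sum -19
-7 9 -12 0 9 → sum -1
9 -12 0 9 -9 → sum -3
-12 0 9 -9 4 → sum -8
0 9 -9 4 -1 → sum 3
Maximum of these is 43.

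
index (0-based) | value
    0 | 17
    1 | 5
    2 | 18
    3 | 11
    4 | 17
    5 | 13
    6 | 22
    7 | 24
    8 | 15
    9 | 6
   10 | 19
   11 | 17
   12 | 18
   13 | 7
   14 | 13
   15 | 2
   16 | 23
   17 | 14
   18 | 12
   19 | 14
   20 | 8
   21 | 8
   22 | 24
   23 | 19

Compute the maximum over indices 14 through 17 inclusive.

Elements at indices 14..17: 13, 2, 23, 14
max(13, 2, 23, 14) = 23

23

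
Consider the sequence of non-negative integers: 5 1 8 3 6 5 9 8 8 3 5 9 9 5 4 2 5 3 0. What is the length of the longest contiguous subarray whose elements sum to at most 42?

Extend to the right; shrink from the left whenever the sum exceeds 42:
add 5: [5] sum 5, len 1
add 1: [5, 1] sum 6, len 2
add 8: [5, 1, 8] sum 14, len 3
add 3: [5, 1, 8, 3] sum 17, len 4
add 6: [5, 1, 8, 3, 6] sum 23, len 5
add 5: [5, 1, 8, 3, 6, 5] sum 28, len 6
add 9: [5, 1, 8, 3, 6, 5, 9] sum 37, len 7
add 8: [1, 8, 3, 6, 5, 9, 8] sum 40, len 7
add 8: [3, 6, 5, 9, 8, 8] sum 39, len 6
add 3: [3, 6, 5, 9, 8, 8, 3] sum 42, len 7
add 5: [5, 9, 8, 8, 3, 5] sum 38, len 6
add 9: [9, 8, 8, 3, 5, 9] sum 42, len 6
add 9: [8, 8, 3, 5, 9, 9] sum 42, len 6
add 5: [8, 3, 5, 9, 9, 5] sum 39, len 6
add 4: [3, 5, 9, 9, 5, 4] sum 35, len 6
add 2: [3, 5, 9, 9, 5, 4, 2] sum 37, len 7
add 5: [3, 5, 9, 9, 5, 4, 2, 5] sum 42, len 8
add 3: [5, 9, 9, 5, 4, 2, 5, 3] sum 42, len 8
add 0: [5, 9, 9, 5, 4, 2, 5, 3, 0] sum 42, len 9
Longest length seen: 9.

9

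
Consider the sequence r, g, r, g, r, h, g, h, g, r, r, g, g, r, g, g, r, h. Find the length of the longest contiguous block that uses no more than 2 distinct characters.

add r: window [r] (1 distinct), len 1
add g: window [r, g] (2 distinct), len 2
add r: window [r, g, r] (2 distinct), len 3
add g: window [r, g, r, g] (2 distinct), len 4
add r: window [r, g, r, g, r] (2 distinct), len 5
add h: window [r, h] (2 distinct), len 2
add g: window [h, g] (2 distinct), len 2
add h: window [h, g, h] (2 distinct), len 3
add g: window [h, g, h, g] (2 distinct), len 4
add r: window [g, r] (2 distinct), len 2
add r: window [g, r, r] (2 distinct), len 3
add g: window [g, r, r, g] (2 distinct), len 4
add g: window [g, r, r, g, g] (2 distinct), len 5
add r: window [g, r, r, g, g, r] (2 distinct), len 6
add g: window [g, r, r, g, g, r, g] (2 distinct), len 7
add g: window [g, r, r, g, g, r, g, g] (2 distinct), len 8
add r: window [g, r, r, g, g, r, g, g, r] (2 distinct), len 9
add h: window [r, h] (2 distinct), len 2
Longest length with ≤2 distinct: 9.

9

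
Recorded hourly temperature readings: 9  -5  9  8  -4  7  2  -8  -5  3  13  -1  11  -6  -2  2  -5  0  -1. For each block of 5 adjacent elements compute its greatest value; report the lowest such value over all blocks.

Each size-5 window and its max:
[9, -5, 9, 8, -4] → max 9
[-5, 9, 8, -4, 7] → max 9
[9, 8, -4, 7, 2] → max 9
[8, -4, 7, 2, -8] → max 8
[-4, 7, 2, -8, -5] → max 7
[7, 2, -8, -5, 3] → max 7
[2, -8, -5, 3, 13] → max 13
[-8, -5, 3, 13, -1] → max 13
[-5, 3, 13, -1, 11] → max 13
[3, 13, -1, 11, -6] → max 13
[13, -1, 11, -6, -2] → max 13
[-1, 11, -6, -2, 2] → max 11
[11, -6, -2, 2, -5] → max 11
[-6, -2, 2, -5, 0] → max 2
[-2, 2, -5, 0, -1] → max 2
Lowest of these is 2.

2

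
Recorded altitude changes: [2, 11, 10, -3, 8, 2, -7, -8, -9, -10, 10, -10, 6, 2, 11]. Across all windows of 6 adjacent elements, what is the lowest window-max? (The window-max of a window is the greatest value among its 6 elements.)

8

2 11 10 -3 8 2 → max 11
11 10 -3 8 2 -7 → max 11
10 -3 8 2 -7 -8 → max 10
-3 8 2 -7 -8 -9 → max 8
8 2 -7 -8 -9 -10 → max 8
2 -7 -8 -9 -10 10 → max 10
-7 -8 -9 -10 10 -10 → max 10
-8 -9 -10 10 -10 6 → max 10
-9 -10 10 -10 6 2 → max 10
-10 10 -10 6 2 11 → max 11
Lowest of these is 8.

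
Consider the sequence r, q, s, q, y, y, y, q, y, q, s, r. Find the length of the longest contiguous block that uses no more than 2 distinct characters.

7

Extend right; when distinct count exceeds 2, shrink from the left:
add r: window [r] (1 distinct), len 1
add q: window [r, q] (2 distinct), len 2
add s: window [q, s] (2 distinct), len 2
add q: window [q, s, q] (2 distinct), len 3
add y: window [q, y] (2 distinct), len 2
add y: window [q, y, y] (2 distinct), len 3
add y: window [q, y, y, y] (2 distinct), len 4
add q: window [q, y, y, y, q] (2 distinct), len 5
add y: window [q, y, y, y, q, y] (2 distinct), len 6
add q: window [q, y, y, y, q, y, q] (2 distinct), len 7
add s: window [q, s] (2 distinct), len 2
add r: window [s, r] (2 distinct), len 2
Longest length with ≤2 distinct: 7.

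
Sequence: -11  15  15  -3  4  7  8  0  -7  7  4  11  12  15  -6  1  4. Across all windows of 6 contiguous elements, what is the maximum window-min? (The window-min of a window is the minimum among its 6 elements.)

-3

Each size-6 window and its min:
[-11, 15, 15, -3, 4, 7] → min -11
[15, 15, -3, 4, 7, 8] → min -3
[15, -3, 4, 7, 8, 0] → min -3
[-3, 4, 7, 8, 0, -7] → min -7
[4, 7, 8, 0, -7, 7] → min -7
[7, 8, 0, -7, 7, 4] → min -7
[8, 0, -7, 7, 4, 11] → min -7
[0, -7, 7, 4, 11, 12] → min -7
[-7, 7, 4, 11, 12, 15] → min -7
[7, 4, 11, 12, 15, -6] → min -6
[4, 11, 12, 15, -6, 1] → min -6
[11, 12, 15, -6, 1, 4] → min -6
Maximum of these is -3.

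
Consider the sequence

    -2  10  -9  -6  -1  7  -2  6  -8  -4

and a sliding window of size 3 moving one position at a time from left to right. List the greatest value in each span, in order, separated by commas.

10, 10, -1, 7, 7, 7, 6, 6

(-2, 10, -9) → max 10
(10, -9, -6) → max 10
(-9, -6, -1) → max -1
(-6, -1, 7) → max 7
(-1, 7, -2) → max 7
(7, -2, 6) → max 7
(-2, 6, -8) → max 6
(6, -8, -4) → max 6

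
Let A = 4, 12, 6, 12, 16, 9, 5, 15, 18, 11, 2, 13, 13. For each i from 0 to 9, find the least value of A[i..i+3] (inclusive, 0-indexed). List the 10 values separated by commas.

[4, 12, 6, 12] → min 4
[12, 6, 12, 16] → min 6
[6, 12, 16, 9] → min 6
[12, 16, 9, 5] → min 5
[16, 9, 5, 15] → min 5
[9, 5, 15, 18] → min 5
[5, 15, 18, 11] → min 5
[15, 18, 11, 2] → min 2
[18, 11, 2, 13] → min 2
[11, 2, 13, 13] → min 2

4, 6, 6, 5, 5, 5, 5, 2, 2, 2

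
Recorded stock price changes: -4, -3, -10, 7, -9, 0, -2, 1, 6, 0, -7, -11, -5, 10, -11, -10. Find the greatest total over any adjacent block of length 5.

Window sums for each of the 12 positions:
[-4, -3, -10, 7, -9] → sum -19
[-3, -10, 7, -9, 0] → sum -15
[-10, 7, -9, 0, -2] → sum -14
[7, -9, 0, -2, 1] → sum -3
[-9, 0, -2, 1, 6] → sum -4
[0, -2, 1, 6, 0] → sum 5
[-2, 1, 6, 0, -7] → sum -2
[1, 6, 0, -7, -11] → sum -11
[6, 0, -7, -11, -5] → sum -17
[0, -7, -11, -5, 10] → sum -13
[-7, -11, -5, 10, -11] → sum -24
[-11, -5, 10, -11, -10] → sum -27
Greatest of these is 5.

5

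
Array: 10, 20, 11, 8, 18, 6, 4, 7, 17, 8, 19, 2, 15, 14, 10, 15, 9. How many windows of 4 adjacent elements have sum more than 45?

[10, 20, 11, 8] → sum 49  > 45 ✓
[20, 11, 8, 18] → sum 57  > 45 ✓
[11, 8, 18, 6] → sum 43
[8, 18, 6, 4] → sum 36
[18, 6, 4, 7] → sum 35
[6, 4, 7, 17] → sum 34
[4, 7, 17, 8] → sum 36
[7, 17, 8, 19] → sum 51  > 45 ✓
[17, 8, 19, 2] → sum 46  > 45 ✓
[8, 19, 2, 15] → sum 44
[19, 2, 15, 14] → sum 50  > 45 ✓
[2, 15, 14, 10] → sum 41
[15, 14, 10, 15] → sum 54  > 45 ✓
[14, 10, 15, 9] → sum 48  > 45 ✓
7 windows satisfy the condition.

7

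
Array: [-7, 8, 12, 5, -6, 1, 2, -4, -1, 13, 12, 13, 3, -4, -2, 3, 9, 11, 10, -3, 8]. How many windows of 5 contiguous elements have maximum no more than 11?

7

(-7, 8, 12, 5, -6) → max 12
(8, 12, 5, -6, 1) → max 12
(12, 5, -6, 1, 2) → max 12
(5, -6, 1, 2, -4) → max 5  ≤ 11 ✓
(-6, 1, 2, -4, -1) → max 2  ≤ 11 ✓
(1, 2, -4, -1, 13) → max 13
(2, -4, -1, 13, 12) → max 13
(-4, -1, 13, 12, 13) → max 13
(-1, 13, 12, 13, 3) → max 13
(13, 12, 13, 3, -4) → max 13
(12, 13, 3, -4, -2) → max 13
(13, 3, -4, -2, 3) → max 13
(3, -4, -2, 3, 9) → max 9  ≤ 11 ✓
(-4, -2, 3, 9, 11) → max 11  ≤ 11 ✓
(-2, 3, 9, 11, 10) → max 11  ≤ 11 ✓
(3, 9, 11, 10, -3) → max 11  ≤ 11 ✓
(9, 11, 10, -3, 8) → max 11  ≤ 11 ✓
7 windows satisfy the condition.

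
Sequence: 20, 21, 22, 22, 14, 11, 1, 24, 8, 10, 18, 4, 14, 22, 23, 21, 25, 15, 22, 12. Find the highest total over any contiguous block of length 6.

128

Each size-6 window and its sum:
[20, 21, 22, 22, 14, 11] → sum 110
[21, 22, 22, 14, 11, 1] → sum 91
[22, 22, 14, 11, 1, 24] → sum 94
[22, 14, 11, 1, 24, 8] → sum 80
[14, 11, 1, 24, 8, 10] → sum 68
[11, 1, 24, 8, 10, 18] → sum 72
[1, 24, 8, 10, 18, 4] → sum 65
[24, 8, 10, 18, 4, 14] → sum 78
[8, 10, 18, 4, 14, 22] → sum 76
[10, 18, 4, 14, 22, 23] → sum 91
[18, 4, 14, 22, 23, 21] → sum 102
[4, 14, 22, 23, 21, 25] → sum 109
[14, 22, 23, 21, 25, 15] → sum 120
[22, 23, 21, 25, 15, 22] → sum 128
[23, 21, 25, 15, 22, 12] → sum 118
Highest of these is 128.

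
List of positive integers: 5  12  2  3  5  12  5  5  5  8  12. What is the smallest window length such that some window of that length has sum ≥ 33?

add 5: running sum 5 < 33
add 12: running sum 17 < 33
add 2: running sum 19 < 33
add 3: running sum 22 < 33
add 5: running sum 27 < 33
end 5: [12, 2, 3, 5, 12] sum 34, len 5
end 6: [12, 2, 3, 5, 12, 5] sum 39, len 6
end 7: [12, 2, 3, 5, 12, 5, 5] sum 44, len 7
end 8: [3, 5, 12, 5, 5, 5] sum 35, len 6
end 9: [12, 5, 5, 5, 8] sum 35, len 5
end 10: [5, 5, 5, 8, 12] sum 35, len 5
Shortest qualifying length: 5.

5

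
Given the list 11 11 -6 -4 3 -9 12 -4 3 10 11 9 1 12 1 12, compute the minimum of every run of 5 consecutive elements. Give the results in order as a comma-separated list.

-6, -9, -9, -9, -9, -9, -4, -4, 1, 1, 1, 1

(11, 11, -6, -4, 3) → min -6
(11, -6, -4, 3, -9) → min -9
(-6, -4, 3, -9, 12) → min -9
(-4, 3, -9, 12, -4) → min -9
(3, -9, 12, -4, 3) → min -9
(-9, 12, -4, 3, 10) → min -9
(12, -4, 3, 10, 11) → min -4
(-4, 3, 10, 11, 9) → min -4
(3, 10, 11, 9, 1) → min 1
(10, 11, 9, 1, 12) → min 1
(11, 9, 1, 12, 1) → min 1
(9, 1, 12, 1, 12) → min 1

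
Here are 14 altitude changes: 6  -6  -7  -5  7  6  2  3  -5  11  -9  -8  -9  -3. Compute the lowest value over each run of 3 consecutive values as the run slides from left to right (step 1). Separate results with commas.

Sliding a size-3 window across the 14 values:
[6, -6, -7] → min -7
[-6, -7, -5] → min -7
[-7, -5, 7] → min -7
[-5, 7, 6] → min -5
[7, 6, 2] → min 2
[6, 2, 3] → min 2
[2, 3, -5] → min -5
[3, -5, 11] → min -5
[-5, 11, -9] → min -9
[11, -9, -8] → min -9
[-9, -8, -9] → min -9
[-8, -9, -3] → min -9

-7, -7, -7, -5, 2, 2, -5, -5, -9, -9, -9, -9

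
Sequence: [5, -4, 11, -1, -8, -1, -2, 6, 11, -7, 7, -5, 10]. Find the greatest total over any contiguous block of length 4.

17

(5, -4, 11, -1) → sum 11
(-4, 11, -1, -8) → sum -2
(11, -1, -8, -1) → sum 1
(-1, -8, -1, -2) → sum -12
(-8, -1, -2, 6) → sum -5
(-1, -2, 6, 11) → sum 14
(-2, 6, 11, -7) → sum 8
(6, 11, -7, 7) → sum 17
(11, -7, 7, -5) → sum 6
(-7, 7, -5, 10) → sum 5
Greatest of these is 17.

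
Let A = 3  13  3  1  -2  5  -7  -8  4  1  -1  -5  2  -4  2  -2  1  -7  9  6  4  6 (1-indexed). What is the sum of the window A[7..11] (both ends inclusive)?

-11

Elements at indices 7..11: -7, -8, 4, 1, -1
sum(-7, -8, 4, 1, -1) = -11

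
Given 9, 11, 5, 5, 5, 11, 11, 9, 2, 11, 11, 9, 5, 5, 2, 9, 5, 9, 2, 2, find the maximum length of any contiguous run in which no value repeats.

add 9: [9] len 1
add 11: [9, 11] len 2
add 5: [9, 11, 5] len 3
add 5 (repeat 5, move left end past it): [5] len 1
add 5 (repeat 5, move left end past it): [5] len 1
add 11: [5, 11] len 2
add 11 (repeat 11, move left end past it): [11] len 1
add 9: [11, 9] len 2
add 2: [11, 9, 2] len 3
add 11 (repeat 11, move left end past it): [9, 2, 11] len 3
add 11 (repeat 11, move left end past it): [11] len 1
add 9: [11, 9] len 2
add 5: [11, 9, 5] len 3
add 5 (repeat 5, move left end past it): [5] len 1
add 2: [5, 2] len 2
add 9: [5, 2, 9] len 3
add 5 (repeat 5, move left end past it): [2, 9, 5] len 3
add 9 (repeat 9, move left end past it): [5, 9] len 2
add 2: [5, 9, 2] len 3
add 2 (repeat 2, move left end past it): [2] len 1
Longest all-distinct length: 3.

3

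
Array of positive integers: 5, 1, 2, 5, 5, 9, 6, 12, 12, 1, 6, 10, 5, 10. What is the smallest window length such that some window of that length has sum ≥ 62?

add 5: running sum 5 < 62
add 1: running sum 6 < 62
add 2: running sum 8 < 62
add 5: running sum 13 < 62
add 5: running sum 18 < 62
add 9: running sum 27 < 62
add 6: running sum 33 < 62
add 12: running sum 45 < 62
add 12: running sum 57 < 62
add 1: running sum 58 < 62
end 10: [5, 1, 2, 5, 5, 9, 6, 12, 12, 1, 6] sum 64, len 11
end 11: [5, 5, 9, 6, 12, 12, 1, 6, 10] sum 66, len 9
end 12: [5, 9, 6, 12, 12, 1, 6, 10, 5] sum 66, len 9
end 13: [6, 12, 12, 1, 6, 10, 5, 10] sum 62, len 8
Shortest qualifying length: 8.

8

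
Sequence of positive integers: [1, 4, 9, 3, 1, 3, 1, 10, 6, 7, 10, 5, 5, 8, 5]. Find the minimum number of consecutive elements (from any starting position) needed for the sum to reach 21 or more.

3

add 1: running sum 1 < 21
add 4: running sum 5 < 21
add 9: running sum 14 < 21
add 3: running sum 17 < 21
add 1: running sum 18 < 21
end 5: [1, 4, 9, 3, 1, 3] sum 21, len 6
end 6: [4, 9, 3, 1, 3, 1] sum 21, len 6
end 7: [9, 3, 1, 3, 1, 10] sum 27, len 6
end 8: [1, 3, 1, 10, 6] sum 21, len 5
end 9: [10, 6, 7] sum 23, len 3
end 10: [6, 7, 10] sum 23, len 3
end 11: [7, 10, 5] sum 22, len 3
end 12: [7, 10, 5, 5] sum 27, len 4
end 13: [10, 5, 5, 8] sum 28, len 4
end 14: [5, 5, 8, 5] sum 23, len 4
Shortest qualifying length: 3.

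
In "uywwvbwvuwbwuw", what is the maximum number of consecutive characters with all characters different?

4

add u: [u] len 1
add y: [u, y] len 2
add w: [u, y, w] len 3
add w (repeat w, move left end past it): [w] len 1
add v: [w, v] len 2
add b: [w, v, b] len 3
add w (repeat w, move left end past it): [v, b, w] len 3
add v (repeat v, move left end past it): [b, w, v] len 3
add u: [b, w, v, u] len 4
add w (repeat w, move left end past it): [v, u, w] len 3
add b: [v, u, w, b] len 4
add w (repeat w, move left end past it): [b, w] len 2
add u: [b, w, u] len 3
add w (repeat w, move left end past it): [u, w] len 2
Longest all-distinct length: 4.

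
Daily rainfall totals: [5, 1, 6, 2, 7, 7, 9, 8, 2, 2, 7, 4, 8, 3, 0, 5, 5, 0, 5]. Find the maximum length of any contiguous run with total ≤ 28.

7

[5] sum 5 len 1
[5, 1] sum 6 len 2
[5, 1, 6] sum 12 len 3
[5, 1, 6, 2] sum 14 len 4
[5, 1, 6, 2, 7] sum 21 len 5
[5, 1, 6, 2, 7, 7] sum 28 len 6
[2, 7, 7, 9] sum 25 len 4
[7, 9, 8] sum 24 len 3
[7, 9, 8, 2] sum 26 len 4
[7, 9, 8, 2, 2] sum 28 len 5
[9, 8, 2, 2, 7] sum 28 len 5
[8, 2, 2, 7, 4] sum 23 len 5
[2, 2, 7, 4, 8] sum 23 len 5
[2, 2, 7, 4, 8, 3] sum 26 len 6
[2, 2, 7, 4, 8, 3, 0] sum 26 len 7
[7, 4, 8, 3, 0, 5] sum 27 len 6
[4, 8, 3, 0, 5, 5] sum 25 len 6
[4, 8, 3, 0, 5, 5, 0] sum 25 len 7
[8, 3, 0, 5, 5, 0, 5] sum 26 len 7
Longest length seen: 7.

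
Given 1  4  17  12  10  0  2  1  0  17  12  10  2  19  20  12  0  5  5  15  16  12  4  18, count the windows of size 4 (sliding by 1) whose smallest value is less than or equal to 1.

12

[1, 4, 17, 12] → min 1  ≤ 1 ✓
[4, 17, 12, 10] → min 4
[17, 12, 10, 0] → min 0  ≤ 1 ✓
[12, 10, 0, 2] → min 0  ≤ 1 ✓
[10, 0, 2, 1] → min 0  ≤ 1 ✓
[0, 2, 1, 0] → min 0  ≤ 1 ✓
[2, 1, 0, 17] → min 0  ≤ 1 ✓
[1, 0, 17, 12] → min 0  ≤ 1 ✓
[0, 17, 12, 10] → min 0  ≤ 1 ✓
[17, 12, 10, 2] → min 2
[12, 10, 2, 19] → min 2
[10, 2, 19, 20] → min 2
[2, 19, 20, 12] → min 2
[19, 20, 12, 0] → min 0  ≤ 1 ✓
[20, 12, 0, 5] → min 0  ≤ 1 ✓
[12, 0, 5, 5] → min 0  ≤ 1 ✓
[0, 5, 5, 15] → min 0  ≤ 1 ✓
[5, 5, 15, 16] → min 5
[5, 15, 16, 12] → min 5
[15, 16, 12, 4] → min 4
[16, 12, 4, 18] → min 4
12 windows satisfy the condition.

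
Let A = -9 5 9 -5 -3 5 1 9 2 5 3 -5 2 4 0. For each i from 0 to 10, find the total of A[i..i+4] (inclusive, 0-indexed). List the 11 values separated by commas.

-3, 11, 7, 7, 14, 22, 20, 14, 7, 9, 4

[-9, 5, 9, -5, -3] → sum -3
[5, 9, -5, -3, 5] → sum 11
[9, -5, -3, 5, 1] → sum 7
[-5, -3, 5, 1, 9] → sum 7
[-3, 5, 1, 9, 2] → sum 14
[5, 1, 9, 2, 5] → sum 22
[1, 9, 2, 5, 3] → sum 20
[9, 2, 5, 3, -5] → sum 14
[2, 5, 3, -5, 2] → sum 7
[5, 3, -5, 2, 4] → sum 9
[3, -5, 2, 4, 0] → sum 4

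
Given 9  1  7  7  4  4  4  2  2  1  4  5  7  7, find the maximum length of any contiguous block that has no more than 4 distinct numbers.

Extend right; when distinct count exceeds 4, shrink from the left:
add 9: window [9] (1 distinct), len 1
add 1: window [9, 1] (2 distinct), len 2
add 7: window [9, 1, 7] (3 distinct), len 3
add 7: window [9, 1, 7, 7] (3 distinct), len 4
add 4: window [9, 1, 7, 7, 4] (4 distinct), len 5
add 4: window [9, 1, 7, 7, 4, 4] (4 distinct), len 6
add 4: window [9, 1, 7, 7, 4, 4, 4] (4 distinct), len 7
add 2: window [1, 7, 7, 4, 4, 4, 2] (4 distinct), len 7
add 2: window [1, 7, 7, 4, 4, 4, 2, 2] (4 distinct), len 8
add 1: window [1, 7, 7, 4, 4, 4, 2, 2, 1] (4 distinct), len 9
add 4: window [1, 7, 7, 4, 4, 4, 2, 2, 1, 4] (4 distinct), len 10
add 5: window [4, 4, 4, 2, 2, 1, 4, 5] (4 distinct), len 8
add 7: window [1, 4, 5, 7] (4 distinct), len 4
add 7: window [1, 4, 5, 7, 7] (4 distinct), len 5
Longest length with ≤4 distinct: 10.

10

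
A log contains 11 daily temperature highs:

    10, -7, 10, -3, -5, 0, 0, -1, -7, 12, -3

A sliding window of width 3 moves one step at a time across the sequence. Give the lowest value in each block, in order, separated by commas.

10 -7 10 → min -7
-7 10 -3 → min -7
10 -3 -5 → min -5
-3 -5 0 → min -5
-5 0 0 → min -5
0 0 -1 → min -1
0 -1 -7 → min -7
-1 -7 12 → min -7
-7 12 -3 → min -7

-7, -7, -5, -5, -5, -1, -7, -7, -7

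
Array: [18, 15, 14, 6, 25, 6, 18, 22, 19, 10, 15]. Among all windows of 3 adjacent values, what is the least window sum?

[18, 15, 14] → sum 47
[15, 14, 6] → sum 35
[14, 6, 25] → sum 45
[6, 25, 6] → sum 37
[25, 6, 18] → sum 49
[6, 18, 22] → sum 46
[18, 22, 19] → sum 59
[22, 19, 10] → sum 51
[19, 10, 15] → sum 44
Least of these is 35.

35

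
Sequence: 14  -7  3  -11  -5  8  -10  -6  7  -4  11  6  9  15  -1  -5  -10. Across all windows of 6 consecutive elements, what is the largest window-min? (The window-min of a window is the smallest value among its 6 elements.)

-4

Window mins for each of the 12 positions:
14 -7 3 -11 -5 8 → min -11
-7 3 -11 -5 8 -10 → min -11
3 -11 -5 8 -10 -6 → min -11
-11 -5 8 -10 -6 7 → min -11
-5 8 -10 -6 7 -4 → min -10
8 -10 -6 7 -4 11 → min -10
-10 -6 7 -4 11 6 → min -10
-6 7 -4 11 6 9 → min -6
7 -4 11 6 9 15 → min -4
-4 11 6 9 15 -1 → min -4
11 6 9 15 -1 -5 → min -5
6 9 15 -1 -5 -10 → min -10
Largest of these is -4.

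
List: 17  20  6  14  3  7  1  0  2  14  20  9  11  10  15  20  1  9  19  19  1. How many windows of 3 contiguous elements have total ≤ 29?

(17, 20, 6) → sum 43
(20, 6, 14) → sum 40
(6, 14, 3) → sum 23  ≤ 29 ✓
(14, 3, 7) → sum 24  ≤ 29 ✓
(3, 7, 1) → sum 11  ≤ 29 ✓
(7, 1, 0) → sum 8  ≤ 29 ✓
(1, 0, 2) → sum 3  ≤ 29 ✓
(0, 2, 14) → sum 16  ≤ 29 ✓
(2, 14, 20) → sum 36
(14, 20, 9) → sum 43
(20, 9, 11) → sum 40
(9, 11, 10) → sum 30
(11, 10, 15) → sum 36
(10, 15, 20) → sum 45
(15, 20, 1) → sum 36
(20, 1, 9) → sum 30
(1, 9, 19) → sum 29  ≤ 29 ✓
(9, 19, 19) → sum 47
(19, 19, 1) → sum 39
7 windows satisfy the condition.

7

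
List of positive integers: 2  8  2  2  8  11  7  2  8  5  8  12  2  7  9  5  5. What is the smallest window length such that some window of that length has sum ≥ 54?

Extend right; whenever the sum reaches 54, record the length and shrink from the left:
add 2: running sum 2 < 54
add 8: running sum 10 < 54
add 2: running sum 12 < 54
add 2: running sum 14 < 54
add 8: running sum 22 < 54
add 11: running sum 33 < 54
add 7: running sum 40 < 54
add 2: running sum 42 < 54
add 8: running sum 50 < 54
end 9: [2, 8, 2, 2, 8, 11, 7, 2, 8, 5] sum 55, len 10
end 10: [8, 2, 2, 8, 11, 7, 2, 8, 5, 8] sum 61, len 10
end 11: [8, 11, 7, 2, 8, 5, 8, 12] sum 61, len 8
end 12: [11, 7, 2, 8, 5, 8, 12, 2] sum 55, len 8
end 13: [11, 7, 2, 8, 5, 8, 12, 2, 7] sum 62, len 9
end 14: [7, 2, 8, 5, 8, 12, 2, 7, 9] sum 60, len 9
end 15: [8, 5, 8, 12, 2, 7, 9, 5] sum 56, len 8
end 16: [8, 5, 8, 12, 2, 7, 9, 5, 5] sum 61, len 9
Shortest qualifying length: 8.

8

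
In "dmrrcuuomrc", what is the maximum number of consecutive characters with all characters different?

[d] len 1
[d, m] len 2
[d, m, r] len 3
[r] len 1
[r, c] len 2
[r, c, u] len 3
[u] len 1
[u, o] len 2
[u, o, m] len 3
[u, o, m, r] len 4
[u, o, m, r, c] len 5
Longest all-distinct length: 5.

5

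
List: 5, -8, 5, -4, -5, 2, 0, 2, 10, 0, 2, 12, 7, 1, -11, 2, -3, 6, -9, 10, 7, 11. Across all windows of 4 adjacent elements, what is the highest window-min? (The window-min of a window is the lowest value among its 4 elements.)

1

Window mins for each of the 19 positions:
(5, -8, 5, -4) → min -8
(-8, 5, -4, -5) → min -8
(5, -4, -5, 2) → min -5
(-4, -5, 2, 0) → min -5
(-5, 2, 0, 2) → min -5
(2, 0, 2, 10) → min 0
(0, 2, 10, 0) → min 0
(2, 10, 0, 2) → min 0
(10, 0, 2, 12) → min 0
(0, 2, 12, 7) → min 0
(2, 12, 7, 1) → min 1
(12, 7, 1, -11) → min -11
(7, 1, -11, 2) → min -11
(1, -11, 2, -3) → min -11
(-11, 2, -3, 6) → min -11
(2, -3, 6, -9) → min -9
(-3, 6, -9, 10) → min -9
(6, -9, 10, 7) → min -9
(-9, 10, 7, 11) → min -9
Highest of these is 1.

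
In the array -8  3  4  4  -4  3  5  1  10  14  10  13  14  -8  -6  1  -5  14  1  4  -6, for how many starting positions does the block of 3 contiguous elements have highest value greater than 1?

17

(-8, 3, 4) → max 4  > 1 ✓
(3, 4, 4) → max 4  > 1 ✓
(4, 4, -4) → max 4  > 1 ✓
(4, -4, 3) → max 4  > 1 ✓
(-4, 3, 5) → max 5  > 1 ✓
(3, 5, 1) → max 5  > 1 ✓
(5, 1, 10) → max 10  > 1 ✓
(1, 10, 14) → max 14  > 1 ✓
(10, 14, 10) → max 14  > 1 ✓
(14, 10, 13) → max 14  > 1 ✓
(10, 13, 14) → max 14  > 1 ✓
(13, 14, -8) → max 14  > 1 ✓
(14, -8, -6) → max 14  > 1 ✓
(-8, -6, 1) → max 1
(-6, 1, -5) → max 1
(1, -5, 14) → max 14  > 1 ✓
(-5, 14, 1) → max 14  > 1 ✓
(14, 1, 4) → max 14  > 1 ✓
(1, 4, -6) → max 4  > 1 ✓
17 windows satisfy the condition.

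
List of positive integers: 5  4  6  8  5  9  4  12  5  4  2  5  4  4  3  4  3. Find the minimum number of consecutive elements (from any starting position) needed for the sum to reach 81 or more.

Extend right; whenever the sum reaches 81, record the length and shrink from the left:
add 5: running sum 5 < 81
add 4: running sum 9 < 81
add 6: running sum 15 < 81
add 8: running sum 23 < 81
add 5: running sum 28 < 81
add 9: running sum 37 < 81
add 4: running sum 41 < 81
add 12: running sum 53 < 81
add 5: running sum 58 < 81
add 4: running sum 62 < 81
add 2: running sum 64 < 81
add 5: running sum 69 < 81
add 4: running sum 73 < 81
add 4: running sum 77 < 81
add 3: running sum 80 < 81
end 15: [5, 4, 6, 8, 5, 9, 4, 12, 5, 4, 2, 5, 4, 4, 3, 4] sum 84, len 16
end 16: [4, 6, 8, 5, 9, 4, 12, 5, 4, 2, 5, 4, 4, 3, 4, 3] sum 82, len 16
Shortest qualifying length: 16.

16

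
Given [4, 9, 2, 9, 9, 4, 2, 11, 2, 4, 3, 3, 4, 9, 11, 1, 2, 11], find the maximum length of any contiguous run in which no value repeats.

add 4: [4] len 1
add 9: [4, 9] len 2
add 2: [4, 9, 2] len 3
add 9 (repeat 9, move left end past it): [2, 9] len 2
add 9 (repeat 9, move left end past it): [9] len 1
add 4: [9, 4] len 2
add 2: [9, 4, 2] len 3
add 11: [9, 4, 2, 11] len 4
add 2 (repeat 2, move left end past it): [11, 2] len 2
add 4: [11, 2, 4] len 3
add 3: [11, 2, 4, 3] len 4
add 3 (repeat 3, move left end past it): [3] len 1
add 4: [3, 4] len 2
add 9: [3, 4, 9] len 3
add 11: [3, 4, 9, 11] len 4
add 1: [3, 4, 9, 11, 1] len 5
add 2: [3, 4, 9, 11, 1, 2] len 6
add 11 (repeat 11, move left end past it): [1, 2, 11] len 3
Longest all-distinct length: 6.

6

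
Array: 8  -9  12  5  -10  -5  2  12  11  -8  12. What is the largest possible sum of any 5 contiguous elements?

29

Window sums for each of the 7 positions:
8 -9 12 5 -10 → sum 6
-9 12 5 -10 -5 → sum -7
12 5 -10 -5 2 → sum 4
5 -10 -5 2 12 → sum 4
-10 -5 2 12 11 → sum 10
-5 2 12 11 -8 → sum 12
2 12 11 -8 12 → sum 29
Largest of these is 29.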